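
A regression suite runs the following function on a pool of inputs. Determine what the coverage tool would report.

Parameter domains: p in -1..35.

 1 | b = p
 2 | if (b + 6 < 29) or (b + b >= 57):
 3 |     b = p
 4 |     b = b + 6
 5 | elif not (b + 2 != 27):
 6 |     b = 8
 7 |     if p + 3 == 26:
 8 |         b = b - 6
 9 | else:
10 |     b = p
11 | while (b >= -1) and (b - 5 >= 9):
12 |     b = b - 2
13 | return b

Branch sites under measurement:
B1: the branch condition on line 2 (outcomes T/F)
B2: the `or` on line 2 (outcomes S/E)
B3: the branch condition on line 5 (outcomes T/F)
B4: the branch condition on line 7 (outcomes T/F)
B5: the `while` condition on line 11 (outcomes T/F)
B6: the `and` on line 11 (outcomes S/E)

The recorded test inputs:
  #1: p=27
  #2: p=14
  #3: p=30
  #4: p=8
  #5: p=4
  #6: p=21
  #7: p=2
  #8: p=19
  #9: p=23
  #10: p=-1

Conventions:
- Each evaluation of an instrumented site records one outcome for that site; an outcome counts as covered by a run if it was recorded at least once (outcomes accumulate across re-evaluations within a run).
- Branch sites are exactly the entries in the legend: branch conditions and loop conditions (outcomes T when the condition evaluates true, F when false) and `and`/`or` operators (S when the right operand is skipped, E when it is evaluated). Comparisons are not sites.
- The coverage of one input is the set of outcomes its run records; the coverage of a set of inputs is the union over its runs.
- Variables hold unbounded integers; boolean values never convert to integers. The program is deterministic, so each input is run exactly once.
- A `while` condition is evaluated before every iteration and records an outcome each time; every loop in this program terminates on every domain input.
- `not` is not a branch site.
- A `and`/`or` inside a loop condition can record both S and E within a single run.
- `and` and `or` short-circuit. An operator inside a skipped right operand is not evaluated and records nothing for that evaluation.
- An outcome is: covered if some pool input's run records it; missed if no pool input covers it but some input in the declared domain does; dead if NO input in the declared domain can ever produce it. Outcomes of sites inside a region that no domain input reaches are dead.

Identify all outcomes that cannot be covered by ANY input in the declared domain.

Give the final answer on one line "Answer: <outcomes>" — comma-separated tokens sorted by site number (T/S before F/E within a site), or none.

checking every outcome against all 37 domain inputs:
  B4=T: unreachable across the whole domain -> dead
  B6=S: unreachable across the whole domain -> dead
  reachable outcomes have witnesses, e.g. B1=T (e.g. p=-1), B1=F (e.g. p=23), B2=S (e.g. p=-1), B2=E (e.g. p=23)

Answer: B4=T, B6=S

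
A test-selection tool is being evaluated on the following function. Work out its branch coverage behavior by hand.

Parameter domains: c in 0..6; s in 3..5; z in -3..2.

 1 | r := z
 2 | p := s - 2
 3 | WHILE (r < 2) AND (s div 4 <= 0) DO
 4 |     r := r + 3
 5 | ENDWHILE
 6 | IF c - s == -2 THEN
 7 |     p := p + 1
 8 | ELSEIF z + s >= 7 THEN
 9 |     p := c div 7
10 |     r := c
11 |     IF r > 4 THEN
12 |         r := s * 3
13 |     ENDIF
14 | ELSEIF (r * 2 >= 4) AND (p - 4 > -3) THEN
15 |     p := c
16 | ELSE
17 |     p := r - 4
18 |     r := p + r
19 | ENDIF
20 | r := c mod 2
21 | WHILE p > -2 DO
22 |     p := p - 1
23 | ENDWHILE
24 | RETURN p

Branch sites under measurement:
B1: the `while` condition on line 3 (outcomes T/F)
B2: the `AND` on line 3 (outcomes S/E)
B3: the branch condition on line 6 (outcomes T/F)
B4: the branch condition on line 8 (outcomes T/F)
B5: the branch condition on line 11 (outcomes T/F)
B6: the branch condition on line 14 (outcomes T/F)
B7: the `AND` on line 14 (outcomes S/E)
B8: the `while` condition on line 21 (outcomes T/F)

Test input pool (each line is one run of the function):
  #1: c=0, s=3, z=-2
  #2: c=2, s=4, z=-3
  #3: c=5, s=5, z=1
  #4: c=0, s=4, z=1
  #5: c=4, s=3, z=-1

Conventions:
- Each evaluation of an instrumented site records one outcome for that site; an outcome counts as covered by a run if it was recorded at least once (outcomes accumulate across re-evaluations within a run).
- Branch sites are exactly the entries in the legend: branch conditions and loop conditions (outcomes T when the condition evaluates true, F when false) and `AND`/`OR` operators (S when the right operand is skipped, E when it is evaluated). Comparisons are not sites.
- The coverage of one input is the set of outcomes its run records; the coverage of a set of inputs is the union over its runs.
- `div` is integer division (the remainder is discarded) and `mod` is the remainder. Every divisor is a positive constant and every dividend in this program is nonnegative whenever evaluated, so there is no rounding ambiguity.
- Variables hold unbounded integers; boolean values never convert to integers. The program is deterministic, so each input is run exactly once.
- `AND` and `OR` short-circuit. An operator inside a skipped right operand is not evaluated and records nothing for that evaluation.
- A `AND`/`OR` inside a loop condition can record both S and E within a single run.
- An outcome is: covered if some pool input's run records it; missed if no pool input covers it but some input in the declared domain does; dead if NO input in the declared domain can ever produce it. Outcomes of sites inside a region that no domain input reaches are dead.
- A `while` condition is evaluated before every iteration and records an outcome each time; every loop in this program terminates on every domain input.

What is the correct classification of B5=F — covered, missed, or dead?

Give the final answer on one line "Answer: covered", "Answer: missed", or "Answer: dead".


no pool input records B5=F
but domain input (c=0, s=5, z=2) does record it -> reachable, so missed
Answer: missed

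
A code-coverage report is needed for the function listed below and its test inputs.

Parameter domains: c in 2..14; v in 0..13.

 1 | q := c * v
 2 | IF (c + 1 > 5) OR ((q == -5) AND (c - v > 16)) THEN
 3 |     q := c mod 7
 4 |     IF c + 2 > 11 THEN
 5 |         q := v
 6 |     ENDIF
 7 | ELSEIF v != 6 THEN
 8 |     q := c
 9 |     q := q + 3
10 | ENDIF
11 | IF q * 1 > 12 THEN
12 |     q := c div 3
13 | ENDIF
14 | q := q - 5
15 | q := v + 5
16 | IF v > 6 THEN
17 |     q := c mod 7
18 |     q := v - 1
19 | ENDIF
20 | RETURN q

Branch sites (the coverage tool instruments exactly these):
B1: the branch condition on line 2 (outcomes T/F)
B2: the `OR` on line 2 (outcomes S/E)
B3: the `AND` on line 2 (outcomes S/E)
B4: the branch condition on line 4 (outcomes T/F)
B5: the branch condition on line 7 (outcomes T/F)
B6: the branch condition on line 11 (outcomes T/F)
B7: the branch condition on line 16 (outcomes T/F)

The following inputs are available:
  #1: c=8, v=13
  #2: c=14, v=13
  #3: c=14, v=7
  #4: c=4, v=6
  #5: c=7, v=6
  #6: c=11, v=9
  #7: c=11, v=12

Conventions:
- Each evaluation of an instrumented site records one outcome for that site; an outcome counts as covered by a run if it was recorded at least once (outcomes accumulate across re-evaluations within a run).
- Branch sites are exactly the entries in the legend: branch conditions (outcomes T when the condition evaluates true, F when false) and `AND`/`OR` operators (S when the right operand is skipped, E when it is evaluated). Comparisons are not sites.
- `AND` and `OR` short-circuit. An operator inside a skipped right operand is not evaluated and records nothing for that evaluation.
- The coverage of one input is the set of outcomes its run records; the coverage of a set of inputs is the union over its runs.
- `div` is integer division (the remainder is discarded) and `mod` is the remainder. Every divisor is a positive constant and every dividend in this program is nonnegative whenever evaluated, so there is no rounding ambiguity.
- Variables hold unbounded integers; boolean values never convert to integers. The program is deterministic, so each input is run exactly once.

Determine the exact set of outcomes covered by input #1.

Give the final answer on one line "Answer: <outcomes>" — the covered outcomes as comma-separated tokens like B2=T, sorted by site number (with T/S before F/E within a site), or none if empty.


Event log for input #1 (c=8, v=13):
  B2->S, B1->T, B4->F, B6->F, B7->T
deduplicating events, the covered set is: B1=T, B2=S, B4=F, B6=F, B7=T
Answer: B1=T, B2=S, B4=F, B6=F, B7=T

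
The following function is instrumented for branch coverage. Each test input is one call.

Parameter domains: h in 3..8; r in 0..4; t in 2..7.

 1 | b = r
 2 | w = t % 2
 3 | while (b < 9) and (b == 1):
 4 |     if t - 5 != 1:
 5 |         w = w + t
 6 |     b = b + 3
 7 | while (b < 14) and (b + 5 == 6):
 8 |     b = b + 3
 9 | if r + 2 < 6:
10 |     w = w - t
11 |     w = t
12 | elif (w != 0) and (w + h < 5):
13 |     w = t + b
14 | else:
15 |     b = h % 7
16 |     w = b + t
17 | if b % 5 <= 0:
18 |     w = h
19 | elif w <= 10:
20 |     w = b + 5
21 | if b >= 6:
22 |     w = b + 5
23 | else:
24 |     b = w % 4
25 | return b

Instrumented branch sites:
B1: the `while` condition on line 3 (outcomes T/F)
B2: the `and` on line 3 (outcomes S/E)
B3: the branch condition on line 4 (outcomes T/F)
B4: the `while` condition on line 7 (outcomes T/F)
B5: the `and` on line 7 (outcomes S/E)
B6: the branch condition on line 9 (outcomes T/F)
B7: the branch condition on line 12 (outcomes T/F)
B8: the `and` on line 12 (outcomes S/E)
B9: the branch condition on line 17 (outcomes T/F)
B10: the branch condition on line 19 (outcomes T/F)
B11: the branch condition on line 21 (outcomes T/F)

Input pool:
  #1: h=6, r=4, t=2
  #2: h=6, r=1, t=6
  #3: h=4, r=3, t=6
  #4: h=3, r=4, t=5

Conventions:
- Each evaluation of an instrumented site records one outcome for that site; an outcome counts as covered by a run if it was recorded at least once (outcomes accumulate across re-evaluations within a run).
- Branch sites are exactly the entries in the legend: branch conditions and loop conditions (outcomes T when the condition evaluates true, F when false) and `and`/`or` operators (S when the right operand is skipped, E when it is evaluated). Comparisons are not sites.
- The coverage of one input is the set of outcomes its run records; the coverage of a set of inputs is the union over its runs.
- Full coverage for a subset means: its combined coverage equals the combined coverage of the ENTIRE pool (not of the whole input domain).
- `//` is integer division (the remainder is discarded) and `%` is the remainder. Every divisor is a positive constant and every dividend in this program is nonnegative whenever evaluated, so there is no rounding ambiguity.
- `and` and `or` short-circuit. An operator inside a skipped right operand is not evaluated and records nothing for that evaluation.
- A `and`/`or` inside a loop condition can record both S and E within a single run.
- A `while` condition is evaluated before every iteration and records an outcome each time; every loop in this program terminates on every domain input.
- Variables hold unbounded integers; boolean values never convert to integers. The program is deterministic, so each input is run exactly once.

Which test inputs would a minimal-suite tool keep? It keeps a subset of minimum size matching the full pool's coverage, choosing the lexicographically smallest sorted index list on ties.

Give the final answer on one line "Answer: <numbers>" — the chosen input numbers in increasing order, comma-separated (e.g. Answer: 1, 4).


run #1 (h=6, r=4, t=2) runs B2->E, B1->F, B5->E, B4->F, B6->F, B8->S, B7->F, B9->F, B10->T, B11->T; records B1=F, B2=E, B4=F, B5=E, B6=F, B7=F, B8=S, B9=F, B10=T, B11=T
run #2 (h=6, r=1, t=6) runs B2->E, B1->T, B3->F, B2->E, B1->F, B5->E, B4->F, B6->T, B9->F, B10->T, B11->F; records B1=T, B1=F, B2=E, B3=F, B4=F, B5=E, B6=T, B9=F, B10=T, B11=F
run #3 (h=4, r=3, t=6) runs B2->E, B1->F, B5->E, B4->F, B6->T, B9->F, B10->T, B11->F; records B1=F, B2=E, B4=F, B5=E, B6=T, B9=F, B10=T, B11=F
run #4 (h=3, r=4, t=5) runs B2->E, B1->F, B5->E, B4->F, B6->F, B8->E, B7->T, B9->F, B10->T, B11->F; records B1=F, B2=E, B4=F, B5=E, B6=F, B7=T, B8=E, B9=F, B10=T, B11=F
together the pool reaches 16 outcomes: B1=T, B1=F, B2=E, B3=F, B4=F, B5=E, B6=T, B6=F, B7=T, B7=F, B8=S, B8=E, B9=F, B10=T, B11=T, B11=F
size 1 is not enough: best union over all size-1 subsets is 10/16
size 2 is not enough: best union over all size-2 subsets is 14/16
inputs {1, 2, 4} (size 3) cover everything; no size-3 subset with a lexicographically smaller index list covers all 16
Answer: 1, 2, 4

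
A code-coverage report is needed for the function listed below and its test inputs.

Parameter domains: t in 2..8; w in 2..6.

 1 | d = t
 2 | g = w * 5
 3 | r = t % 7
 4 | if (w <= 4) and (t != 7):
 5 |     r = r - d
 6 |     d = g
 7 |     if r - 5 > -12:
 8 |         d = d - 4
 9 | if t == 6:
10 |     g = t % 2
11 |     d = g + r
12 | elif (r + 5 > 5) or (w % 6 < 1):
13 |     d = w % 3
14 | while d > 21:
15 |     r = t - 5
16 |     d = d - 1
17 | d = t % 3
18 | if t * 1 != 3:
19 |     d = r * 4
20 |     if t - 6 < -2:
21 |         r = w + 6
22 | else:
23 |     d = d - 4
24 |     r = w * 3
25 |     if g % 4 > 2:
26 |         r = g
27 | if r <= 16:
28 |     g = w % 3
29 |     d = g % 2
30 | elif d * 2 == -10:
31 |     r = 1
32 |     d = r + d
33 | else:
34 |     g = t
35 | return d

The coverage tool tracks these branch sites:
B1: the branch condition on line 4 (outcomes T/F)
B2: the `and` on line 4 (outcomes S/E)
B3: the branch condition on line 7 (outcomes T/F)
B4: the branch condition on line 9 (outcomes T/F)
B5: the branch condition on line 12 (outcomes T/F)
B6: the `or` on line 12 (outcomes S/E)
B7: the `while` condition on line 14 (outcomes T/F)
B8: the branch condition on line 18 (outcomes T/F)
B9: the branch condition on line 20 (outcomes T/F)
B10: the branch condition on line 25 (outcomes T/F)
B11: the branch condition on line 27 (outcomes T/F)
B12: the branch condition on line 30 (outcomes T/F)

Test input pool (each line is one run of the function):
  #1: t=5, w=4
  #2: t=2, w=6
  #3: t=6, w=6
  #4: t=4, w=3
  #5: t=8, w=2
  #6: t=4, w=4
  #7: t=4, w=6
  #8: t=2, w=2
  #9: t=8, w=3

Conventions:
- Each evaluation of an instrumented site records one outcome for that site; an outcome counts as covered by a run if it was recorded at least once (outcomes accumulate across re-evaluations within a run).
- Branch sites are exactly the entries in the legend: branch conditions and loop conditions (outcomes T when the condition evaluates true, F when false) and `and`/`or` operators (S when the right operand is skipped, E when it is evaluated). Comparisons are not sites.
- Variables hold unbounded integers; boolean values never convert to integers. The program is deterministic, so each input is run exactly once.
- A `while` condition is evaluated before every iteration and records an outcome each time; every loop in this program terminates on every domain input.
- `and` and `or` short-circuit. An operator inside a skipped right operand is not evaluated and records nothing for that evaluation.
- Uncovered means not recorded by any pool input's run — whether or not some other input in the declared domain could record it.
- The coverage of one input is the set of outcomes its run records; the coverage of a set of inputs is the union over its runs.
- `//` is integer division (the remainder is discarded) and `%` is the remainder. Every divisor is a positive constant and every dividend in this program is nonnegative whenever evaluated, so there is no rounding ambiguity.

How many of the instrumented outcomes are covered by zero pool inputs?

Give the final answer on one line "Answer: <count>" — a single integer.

input #1, t=5, w=4: events B2->E, B1->T, B3->T, B4->F, B6->E, B5->F, B7->F, B8->T, B9->F, B11->T; outcomes B1=T, B2=E, B3=T, B4=F, B5=F, B6=E, B7=F, B8=T, B9=F, B11=T
input #2, t=2, w=6: events B2->S, B1->F, B4->F, B6->S, B5->T, B7->F, B8->T, B9->T, B11->T; outcomes B1=F, B2=S, B4=F, B5=T, B6=S, B7=F, B8=T, B9=T, B11=T
input #3, t=6, w=6: events B2->S, B1->F, B4->T, B7->F, B8->T, B9->F, B11->T; outcomes B1=F, B2=S, B4=T, B7=F, B8=T, B9=F, B11=T
input #4, t=4, w=3: events B2->E, B1->T, B3->T, B4->F, B6->E, B5->F, B7->F, B8->T, B9->F, B11->T; outcomes B1=T, B2=E, B3=T, B4=F, B5=F, B6=E, B7=F, B8=T, B9=F, B11=T
input #5, t=8, w=2: events B2->E, B1->T, B3->F, B4->F, B6->E, B5->F, B7->F, B8->T, B9->F, B11->T; outcomes B1=T, B2=E, B3=F, B4=F, B5=F, B6=E, B7=F, B8=T, B9=F, B11=T
input #6, t=4, w=4: events B2->E, B1->T, B3->T, B4->F, B6->E, B5->F, B7->F, B8->T, B9->F, B11->T; outcomes B1=T, B2=E, B3=T, B4=F, B5=F, B6=E, B7=F, B8=T, B9=F, B11=T
input #7, t=4, w=6: events B2->S, B1->F, B4->F, B6->S, B5->T, B7->F, B8->T, B9->F, B11->T; outcomes B1=F, B2=S, B4=F, B5=T, B6=S, B7=F, B8=T, B9=F, B11=T
input #8, t=2, w=2: events B2->E, B1->T, B3->T, B4->F, B6->E, B5->F, B7->F, B8->T, B9->T, B11->T; outcomes B1=T, B2=E, B3=T, B4=F, B5=F, B6=E, B7=F, B8=T, B9=T, B11=T
input #9, t=8, w=3: events B2->E, B1->T, B3->F, B4->F, B6->E, B5->F, B7->F, B8->T, B9->F, B11->T; outcomes B1=T, B2=E, B3=F, B4=F, B5=F, B6=E, B7=F, B8=T, B9=F, B11=T
union over the pool: B1=T, B1=F, B2=S, B2=E, B3=T, B3=F, B4=T, B4=F, B5=T, B5=F, B6=S, B6=E, B7=F, B8=T, B9=T, B9=F, B11=T
uncovered (7 of 24): B7=T, B8=F, B10=T, B10=F, B11=F, B12=T, B12=F

Answer: 7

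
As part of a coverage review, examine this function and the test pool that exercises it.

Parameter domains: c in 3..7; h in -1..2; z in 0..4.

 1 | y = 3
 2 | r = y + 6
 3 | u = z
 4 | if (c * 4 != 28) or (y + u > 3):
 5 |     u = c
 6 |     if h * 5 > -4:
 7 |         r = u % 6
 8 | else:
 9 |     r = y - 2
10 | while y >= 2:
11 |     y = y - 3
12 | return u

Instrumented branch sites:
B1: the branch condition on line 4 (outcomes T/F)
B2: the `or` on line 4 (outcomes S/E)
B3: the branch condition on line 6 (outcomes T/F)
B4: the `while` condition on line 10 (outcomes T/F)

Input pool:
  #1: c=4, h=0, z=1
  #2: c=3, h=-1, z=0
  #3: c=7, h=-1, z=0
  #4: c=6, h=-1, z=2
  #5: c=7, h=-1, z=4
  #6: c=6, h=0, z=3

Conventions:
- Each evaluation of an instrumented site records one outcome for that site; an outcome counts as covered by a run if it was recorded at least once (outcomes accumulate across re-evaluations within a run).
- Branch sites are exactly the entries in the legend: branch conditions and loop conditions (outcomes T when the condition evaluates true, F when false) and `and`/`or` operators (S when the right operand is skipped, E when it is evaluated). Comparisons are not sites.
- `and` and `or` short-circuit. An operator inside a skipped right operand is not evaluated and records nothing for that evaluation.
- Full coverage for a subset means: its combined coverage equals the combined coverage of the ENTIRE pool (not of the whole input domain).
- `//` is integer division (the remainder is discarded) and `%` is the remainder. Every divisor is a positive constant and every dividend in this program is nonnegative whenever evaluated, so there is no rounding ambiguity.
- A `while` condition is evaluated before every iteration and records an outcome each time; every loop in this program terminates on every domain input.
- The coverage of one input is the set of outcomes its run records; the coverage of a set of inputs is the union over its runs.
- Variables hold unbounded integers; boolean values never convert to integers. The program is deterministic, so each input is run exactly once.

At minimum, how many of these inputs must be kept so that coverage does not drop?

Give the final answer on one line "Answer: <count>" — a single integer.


run #1 (c=4, h=0, z=1) runs B2->S, B1->T, B3->T, B4->T, B4->F; records B1=T, B2=S, B3=T, B4=T, B4=F
run #2 (c=3, h=-1, z=0) runs B2->S, B1->T, B3->F, B4->T, B4->F; records B1=T, B2=S, B3=F, B4=T, B4=F
run #3 (c=7, h=-1, z=0) runs B2->E, B1->F, B4->T, B4->F; records B1=F, B2=E, B4=T, B4=F
run #4 (c=6, h=-1, z=2) runs B2->S, B1->T, B3->F, B4->T, B4->F; records B1=T, B2=S, B3=F, B4=T, B4=F
run #5 (c=7, h=-1, z=4) runs B2->E, B1->T, B3->F, B4->T, B4->F; records B1=T, B2=E, B3=F, B4=T, B4=F
run #6 (c=6, h=0, z=3) runs B2->S, B1->T, B3->T, B4->T, B4->F; records B1=T, B2=S, B3=T, B4=T, B4=F
together the pool reaches 8 outcomes: B1=T, B1=F, B2=S, B2=E, B3=T, B3=F, B4=T, B4=F
checked all size-1 subsets: none covers 8 outcomes (max 5/8)
checked all size-2 subsets: none covers 8 outcomes (max 7/8)
size 3: inputs {1, 2, 3} cover all 8 outcomes, and no lexicographically smaller subset of this size does
Answer: 3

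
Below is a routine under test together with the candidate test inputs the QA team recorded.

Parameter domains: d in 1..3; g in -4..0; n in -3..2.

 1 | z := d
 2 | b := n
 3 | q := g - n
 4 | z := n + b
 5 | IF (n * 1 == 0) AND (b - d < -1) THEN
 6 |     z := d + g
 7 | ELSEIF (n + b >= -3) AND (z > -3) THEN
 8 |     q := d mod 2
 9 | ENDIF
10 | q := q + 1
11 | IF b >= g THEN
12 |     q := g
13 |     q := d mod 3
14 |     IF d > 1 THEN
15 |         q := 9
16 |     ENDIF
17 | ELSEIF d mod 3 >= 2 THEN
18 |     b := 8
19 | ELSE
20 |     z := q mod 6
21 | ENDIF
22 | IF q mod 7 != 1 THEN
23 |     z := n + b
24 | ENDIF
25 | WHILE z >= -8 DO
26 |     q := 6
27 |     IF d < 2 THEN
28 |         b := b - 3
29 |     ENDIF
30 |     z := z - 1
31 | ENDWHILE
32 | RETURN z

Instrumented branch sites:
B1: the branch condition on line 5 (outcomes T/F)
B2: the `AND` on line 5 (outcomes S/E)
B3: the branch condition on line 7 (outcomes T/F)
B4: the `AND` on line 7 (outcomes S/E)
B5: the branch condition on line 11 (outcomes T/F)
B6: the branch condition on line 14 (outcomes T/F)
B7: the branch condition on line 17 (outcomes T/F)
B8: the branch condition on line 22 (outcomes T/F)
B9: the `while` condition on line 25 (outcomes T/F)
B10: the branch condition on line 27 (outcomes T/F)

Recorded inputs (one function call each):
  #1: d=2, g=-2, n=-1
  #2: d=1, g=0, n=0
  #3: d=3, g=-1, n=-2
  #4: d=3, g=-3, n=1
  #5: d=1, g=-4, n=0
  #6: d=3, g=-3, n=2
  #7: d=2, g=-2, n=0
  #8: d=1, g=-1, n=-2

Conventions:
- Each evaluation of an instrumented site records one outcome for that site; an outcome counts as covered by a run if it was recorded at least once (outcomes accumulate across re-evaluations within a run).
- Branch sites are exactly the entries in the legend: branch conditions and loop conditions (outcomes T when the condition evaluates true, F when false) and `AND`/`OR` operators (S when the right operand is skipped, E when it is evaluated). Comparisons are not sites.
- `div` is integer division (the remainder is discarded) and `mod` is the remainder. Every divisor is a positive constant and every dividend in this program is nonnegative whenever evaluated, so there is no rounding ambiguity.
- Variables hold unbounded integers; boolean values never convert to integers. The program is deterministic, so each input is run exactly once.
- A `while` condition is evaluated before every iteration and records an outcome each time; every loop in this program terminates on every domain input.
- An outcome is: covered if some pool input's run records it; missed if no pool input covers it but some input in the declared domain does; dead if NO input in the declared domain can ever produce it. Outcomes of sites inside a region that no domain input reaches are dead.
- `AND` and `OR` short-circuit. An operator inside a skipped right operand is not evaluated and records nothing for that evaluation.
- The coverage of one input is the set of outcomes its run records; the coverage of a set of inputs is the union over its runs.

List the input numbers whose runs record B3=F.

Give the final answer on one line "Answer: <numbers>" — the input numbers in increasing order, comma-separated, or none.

input #1 (d=2, g=-2, n=-1): never hits B3=F
input #2 (d=1, g=0, n=0): never hits B3=F
input #3 (d=3, g=-1, n=-2): hits B3=F
input #4 (d=3, g=-3, n=1): never hits B3=F
input #5 (d=1, g=-4, n=0): never hits B3=F
input #6 (d=3, g=-3, n=2): never hits B3=F
input #7 (d=2, g=-2, n=0): never hits B3=F
input #8 (d=1, g=-1, n=-2): hits B3=F

Answer: 3, 8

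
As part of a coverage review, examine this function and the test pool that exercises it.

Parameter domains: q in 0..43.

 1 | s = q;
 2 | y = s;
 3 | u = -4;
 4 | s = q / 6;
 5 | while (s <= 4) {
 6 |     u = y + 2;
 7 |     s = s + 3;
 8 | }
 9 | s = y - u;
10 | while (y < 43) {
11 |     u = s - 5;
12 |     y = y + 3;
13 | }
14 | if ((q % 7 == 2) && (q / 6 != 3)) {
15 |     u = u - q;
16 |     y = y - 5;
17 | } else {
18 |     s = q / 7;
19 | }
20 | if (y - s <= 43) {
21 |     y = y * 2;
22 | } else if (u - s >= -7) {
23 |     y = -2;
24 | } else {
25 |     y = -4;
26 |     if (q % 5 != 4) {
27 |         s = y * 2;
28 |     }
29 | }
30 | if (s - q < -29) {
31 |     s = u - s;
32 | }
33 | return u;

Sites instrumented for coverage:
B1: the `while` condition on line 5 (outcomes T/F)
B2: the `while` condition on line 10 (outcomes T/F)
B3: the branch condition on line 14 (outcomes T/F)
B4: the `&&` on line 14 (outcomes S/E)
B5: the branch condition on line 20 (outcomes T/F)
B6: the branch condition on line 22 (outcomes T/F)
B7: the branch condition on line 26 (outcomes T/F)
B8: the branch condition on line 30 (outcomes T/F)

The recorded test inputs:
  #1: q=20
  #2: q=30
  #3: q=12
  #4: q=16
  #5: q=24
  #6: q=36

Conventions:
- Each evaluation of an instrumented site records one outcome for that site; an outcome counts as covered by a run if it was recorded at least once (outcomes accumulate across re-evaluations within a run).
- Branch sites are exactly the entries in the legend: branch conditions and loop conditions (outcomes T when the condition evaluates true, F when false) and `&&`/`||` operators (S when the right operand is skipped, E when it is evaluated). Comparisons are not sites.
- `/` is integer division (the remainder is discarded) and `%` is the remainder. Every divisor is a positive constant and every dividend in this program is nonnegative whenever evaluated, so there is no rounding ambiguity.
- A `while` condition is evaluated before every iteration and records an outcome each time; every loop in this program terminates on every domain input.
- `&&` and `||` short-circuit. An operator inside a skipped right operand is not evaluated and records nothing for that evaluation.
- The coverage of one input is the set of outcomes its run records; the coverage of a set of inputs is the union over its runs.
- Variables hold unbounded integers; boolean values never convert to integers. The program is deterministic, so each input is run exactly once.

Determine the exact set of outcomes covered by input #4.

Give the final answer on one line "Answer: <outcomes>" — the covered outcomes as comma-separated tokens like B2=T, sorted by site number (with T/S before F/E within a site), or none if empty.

Event log for input #4 (q=16):
  B1->T, B1->F, B2->T, B2->T, B2->T, B2->T, B2->T, B2->T, B2->T, B2->T
  B2->T, B2->F, B4->E, B3->T, B5->T, B8->F
distinct outcomes covered: B1=T, B1=F, B2=T, B2=F, B3=T, B4=E, B5=T, B8=F

Answer: B1=T, B1=F, B2=T, B2=F, B3=T, B4=E, B5=T, B8=F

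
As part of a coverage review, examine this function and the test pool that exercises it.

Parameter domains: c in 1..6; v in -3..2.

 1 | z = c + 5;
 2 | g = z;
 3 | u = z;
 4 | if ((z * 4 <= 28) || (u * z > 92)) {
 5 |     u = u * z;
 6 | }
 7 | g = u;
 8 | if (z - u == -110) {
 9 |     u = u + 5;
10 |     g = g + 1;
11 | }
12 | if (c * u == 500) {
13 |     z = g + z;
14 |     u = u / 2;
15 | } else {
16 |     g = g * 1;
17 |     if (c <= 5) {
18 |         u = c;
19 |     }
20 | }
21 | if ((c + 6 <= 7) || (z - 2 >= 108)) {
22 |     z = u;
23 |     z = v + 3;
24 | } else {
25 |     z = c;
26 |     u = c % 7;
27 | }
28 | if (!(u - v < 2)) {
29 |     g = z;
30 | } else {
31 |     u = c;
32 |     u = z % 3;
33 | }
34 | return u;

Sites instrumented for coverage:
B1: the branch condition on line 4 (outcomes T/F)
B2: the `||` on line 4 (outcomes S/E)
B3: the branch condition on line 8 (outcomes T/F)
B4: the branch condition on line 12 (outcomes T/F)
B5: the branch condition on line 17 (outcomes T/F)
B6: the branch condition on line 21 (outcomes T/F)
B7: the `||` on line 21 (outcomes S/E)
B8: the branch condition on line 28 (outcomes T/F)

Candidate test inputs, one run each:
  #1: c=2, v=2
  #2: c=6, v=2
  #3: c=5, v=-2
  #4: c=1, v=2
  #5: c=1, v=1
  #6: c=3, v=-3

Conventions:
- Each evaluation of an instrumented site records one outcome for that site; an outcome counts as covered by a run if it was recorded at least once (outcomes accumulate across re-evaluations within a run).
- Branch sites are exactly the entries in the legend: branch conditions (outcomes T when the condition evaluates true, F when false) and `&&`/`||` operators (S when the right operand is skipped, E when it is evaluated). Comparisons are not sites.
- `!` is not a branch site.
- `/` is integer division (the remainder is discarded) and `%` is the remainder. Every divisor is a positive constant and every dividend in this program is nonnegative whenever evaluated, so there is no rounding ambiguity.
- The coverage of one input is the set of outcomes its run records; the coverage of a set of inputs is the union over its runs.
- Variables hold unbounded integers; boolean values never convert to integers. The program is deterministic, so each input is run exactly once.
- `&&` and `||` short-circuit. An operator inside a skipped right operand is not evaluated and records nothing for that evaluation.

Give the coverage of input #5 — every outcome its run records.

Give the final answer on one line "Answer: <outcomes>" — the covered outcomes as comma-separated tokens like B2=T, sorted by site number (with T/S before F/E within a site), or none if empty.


Simulating input #5 (c=1, v=1) step by step:
  B2->S, B1->T, B3->F, B4->F, B5->T, B7->S, B6->T, B8->F
collecting distinct outcomes: B1=T, B2=S, B3=F, B4=F, B5=T, B6=T, B7=S, B8=F
Answer: B1=T, B2=S, B3=F, B4=F, B5=T, B6=T, B7=S, B8=F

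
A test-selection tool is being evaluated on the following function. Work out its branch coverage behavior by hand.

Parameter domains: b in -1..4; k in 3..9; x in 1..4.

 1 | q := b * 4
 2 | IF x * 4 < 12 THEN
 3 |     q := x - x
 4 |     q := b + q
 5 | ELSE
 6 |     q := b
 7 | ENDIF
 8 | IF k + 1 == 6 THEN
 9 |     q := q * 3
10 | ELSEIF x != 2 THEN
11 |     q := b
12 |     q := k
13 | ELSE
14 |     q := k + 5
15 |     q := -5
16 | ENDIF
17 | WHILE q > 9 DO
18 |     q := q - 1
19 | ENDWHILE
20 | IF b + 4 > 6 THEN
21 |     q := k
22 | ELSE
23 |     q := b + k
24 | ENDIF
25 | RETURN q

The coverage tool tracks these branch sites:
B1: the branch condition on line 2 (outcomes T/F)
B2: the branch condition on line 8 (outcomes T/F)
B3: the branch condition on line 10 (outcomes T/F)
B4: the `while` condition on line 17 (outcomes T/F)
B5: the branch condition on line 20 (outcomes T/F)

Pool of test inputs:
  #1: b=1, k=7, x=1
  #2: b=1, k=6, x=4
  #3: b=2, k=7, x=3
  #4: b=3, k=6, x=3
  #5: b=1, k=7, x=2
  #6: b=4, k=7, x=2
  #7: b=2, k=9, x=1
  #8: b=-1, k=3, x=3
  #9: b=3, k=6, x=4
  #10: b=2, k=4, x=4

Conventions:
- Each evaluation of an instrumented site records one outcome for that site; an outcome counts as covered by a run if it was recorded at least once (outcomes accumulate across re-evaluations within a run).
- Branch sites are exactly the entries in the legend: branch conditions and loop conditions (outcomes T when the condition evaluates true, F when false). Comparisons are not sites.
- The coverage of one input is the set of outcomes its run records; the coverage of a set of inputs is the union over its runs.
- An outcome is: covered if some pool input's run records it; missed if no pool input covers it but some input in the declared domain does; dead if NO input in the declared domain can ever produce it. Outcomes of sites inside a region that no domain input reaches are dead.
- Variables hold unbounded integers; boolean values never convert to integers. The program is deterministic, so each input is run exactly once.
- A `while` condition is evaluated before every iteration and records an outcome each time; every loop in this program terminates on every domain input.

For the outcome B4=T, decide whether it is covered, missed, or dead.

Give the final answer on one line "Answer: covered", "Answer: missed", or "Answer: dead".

no pool input records B4=T
but domain input (b=4, k=5, x=1) does record it -> reachable, so missed

Answer: missed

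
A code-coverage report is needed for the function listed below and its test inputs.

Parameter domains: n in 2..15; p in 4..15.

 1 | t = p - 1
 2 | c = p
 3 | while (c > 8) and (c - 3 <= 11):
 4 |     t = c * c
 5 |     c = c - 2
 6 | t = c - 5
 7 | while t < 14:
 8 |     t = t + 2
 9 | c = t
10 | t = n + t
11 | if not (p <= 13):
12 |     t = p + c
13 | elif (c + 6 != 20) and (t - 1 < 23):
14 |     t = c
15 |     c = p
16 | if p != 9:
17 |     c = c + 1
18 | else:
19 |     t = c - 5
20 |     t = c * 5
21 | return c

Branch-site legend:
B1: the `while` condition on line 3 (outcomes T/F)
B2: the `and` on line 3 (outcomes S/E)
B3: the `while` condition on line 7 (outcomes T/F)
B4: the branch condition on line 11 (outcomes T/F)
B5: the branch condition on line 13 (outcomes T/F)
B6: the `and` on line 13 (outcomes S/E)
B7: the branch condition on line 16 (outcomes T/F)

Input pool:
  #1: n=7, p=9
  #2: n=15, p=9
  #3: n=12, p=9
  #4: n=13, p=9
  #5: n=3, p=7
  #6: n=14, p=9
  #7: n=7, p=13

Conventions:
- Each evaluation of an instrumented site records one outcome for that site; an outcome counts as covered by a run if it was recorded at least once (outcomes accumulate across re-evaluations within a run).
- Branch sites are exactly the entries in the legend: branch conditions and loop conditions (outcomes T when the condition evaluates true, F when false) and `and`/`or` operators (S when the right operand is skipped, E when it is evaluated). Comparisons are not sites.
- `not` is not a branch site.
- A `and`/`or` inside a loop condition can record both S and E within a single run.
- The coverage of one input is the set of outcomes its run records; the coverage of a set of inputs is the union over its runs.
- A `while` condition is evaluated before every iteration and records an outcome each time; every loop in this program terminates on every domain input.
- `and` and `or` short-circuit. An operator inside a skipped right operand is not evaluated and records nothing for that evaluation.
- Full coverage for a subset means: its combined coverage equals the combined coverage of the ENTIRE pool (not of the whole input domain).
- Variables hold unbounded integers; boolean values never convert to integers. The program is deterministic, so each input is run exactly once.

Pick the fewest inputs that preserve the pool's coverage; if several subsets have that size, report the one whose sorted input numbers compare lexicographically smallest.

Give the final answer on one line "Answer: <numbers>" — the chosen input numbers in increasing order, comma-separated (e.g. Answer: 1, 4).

test 1 (n=7, p=9) fires B2->E, B1->T, B2->S, B1->F, B3->T, B3->T, B3->T, B3->T, B3->T, B3->T, B3->F, B4->F, B6->S, B5->F, ...; hits B1=T, B1=F, B2=S, B2=E, B3=T, B3=F, B4=F, B5=F, B6=S, B7=F
test 2 (n=15, p=9) fires B2->E, B1->T, B2->S, B1->F, B3->T, B3->T, B3->T, B3->T, B3->T, B3->T, B3->F, B4->F, B6->S, B5->F, ...; hits B1=T, B1=F, B2=S, B2=E, B3=T, B3=F, B4=F, B5=F, B6=S, B7=F
test 3 (n=12, p=9) fires B2->E, B1->T, B2->S, B1->F, B3->T, B3->T, B3->T, B3->T, B3->T, B3->T, B3->F, B4->F, B6->S, B5->F, ...; hits B1=T, B1=F, B2=S, B2=E, B3=T, B3=F, B4=F, B5=F, B6=S, B7=F
test 4 (n=13, p=9) fires B2->E, B1->T, B2->S, B1->F, B3->T, B3->T, B3->T, B3->T, B3->T, B3->T, B3->F, B4->F, B6->S, B5->F, ...; hits B1=T, B1=F, B2=S, B2=E, B3=T, B3=F, B4=F, B5=F, B6=S, B7=F
test 5 (n=3, p=7) fires B2->S, B1->F, B3->T, B3->T, B3->T, B3->T, B3->T, B3->T, B3->F, B4->F, B6->S, B5->F, B7->T; hits B1=F, B2=S, B3=T, B3=F, B4=F, B5=F, B6=S, B7=T
test 6 (n=14, p=9) fires B2->E, B1->T, B2->S, B1->F, B3->T, B3->T, B3->T, B3->T, B3->T, B3->T, B3->F, B4->F, B6->S, B5->F, ...; hits B1=T, B1=F, B2=S, B2=E, B3=T, B3=F, B4=F, B5=F, B6=S, B7=F
test 7 (n=7, p=13) fires B2->E, B1->T, B2->E, B1->T, B2->E, B1->T, B2->S, B1->F, B3->T, B3->T, B3->T, B3->T, B3->T, B3->T, ...; hits B1=T, B1=F, B2=S, B2=E, B3=T, B3=F, B4=F, B5=F, B6=S, B7=T
the full pool covers 11 outcomes: B1=T, B1=F, B2=S, B2=E, B3=T, B3=F, B4=F, B5=F, B6=S, B7=T, B7=F
every size-1 subset falls short of the 11 outcomes (best: 10/11)
inputs {1, 5} (size 2) cover everything; no size-2 subset with a lexicographically smaller index list covers all 11

Answer: 1, 5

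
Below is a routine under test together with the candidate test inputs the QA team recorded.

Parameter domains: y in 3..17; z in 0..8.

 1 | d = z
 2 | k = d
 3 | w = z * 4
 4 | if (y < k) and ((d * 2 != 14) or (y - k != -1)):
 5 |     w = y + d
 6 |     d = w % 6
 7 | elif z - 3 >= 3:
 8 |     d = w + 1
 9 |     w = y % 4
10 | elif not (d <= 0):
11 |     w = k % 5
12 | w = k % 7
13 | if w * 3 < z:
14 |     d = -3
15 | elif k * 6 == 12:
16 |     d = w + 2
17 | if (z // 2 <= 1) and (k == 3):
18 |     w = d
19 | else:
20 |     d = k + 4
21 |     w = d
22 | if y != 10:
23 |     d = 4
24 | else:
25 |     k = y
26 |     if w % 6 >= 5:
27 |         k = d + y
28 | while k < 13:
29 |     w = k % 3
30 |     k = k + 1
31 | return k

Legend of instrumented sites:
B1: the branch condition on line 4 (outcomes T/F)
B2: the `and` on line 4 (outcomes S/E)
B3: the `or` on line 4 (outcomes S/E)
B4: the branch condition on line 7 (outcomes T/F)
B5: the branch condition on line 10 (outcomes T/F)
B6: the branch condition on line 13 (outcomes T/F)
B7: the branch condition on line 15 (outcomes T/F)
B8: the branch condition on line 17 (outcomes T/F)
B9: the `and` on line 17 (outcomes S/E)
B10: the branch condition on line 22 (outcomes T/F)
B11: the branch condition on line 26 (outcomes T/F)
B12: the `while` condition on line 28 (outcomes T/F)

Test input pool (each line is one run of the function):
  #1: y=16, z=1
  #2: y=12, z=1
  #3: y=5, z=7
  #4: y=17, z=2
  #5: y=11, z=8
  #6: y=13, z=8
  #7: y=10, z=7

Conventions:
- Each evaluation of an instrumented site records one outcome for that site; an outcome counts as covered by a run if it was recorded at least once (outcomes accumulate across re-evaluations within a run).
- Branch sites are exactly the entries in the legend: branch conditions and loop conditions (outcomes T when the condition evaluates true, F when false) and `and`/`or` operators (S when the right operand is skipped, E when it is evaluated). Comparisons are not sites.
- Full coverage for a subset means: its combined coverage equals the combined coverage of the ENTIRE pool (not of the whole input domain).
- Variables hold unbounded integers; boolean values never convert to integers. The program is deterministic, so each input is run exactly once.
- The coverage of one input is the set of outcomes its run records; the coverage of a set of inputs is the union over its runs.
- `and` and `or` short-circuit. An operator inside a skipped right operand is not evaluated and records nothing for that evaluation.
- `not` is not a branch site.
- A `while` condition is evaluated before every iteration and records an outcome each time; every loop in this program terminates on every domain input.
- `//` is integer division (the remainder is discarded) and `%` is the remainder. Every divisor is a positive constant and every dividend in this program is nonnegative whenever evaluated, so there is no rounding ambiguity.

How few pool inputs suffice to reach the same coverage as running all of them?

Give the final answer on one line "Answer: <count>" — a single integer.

#1 (y=16, z=1) -> covered: B1=F, B2=S, B4=F, B5=T, B6=F, B7=F, B8=F, B9=E, B10=T, B12=T, B12=F
#2 (y=12, z=1) -> covered: B1=F, B2=S, B4=F, B5=T, B6=F, B7=F, B8=F, B9=E, B10=T, B12=T, B12=F
#3 (y=5, z=7) -> covered: B1=T, B2=E, B3=E, B6=T, B8=F, B9=S, B10=T, B12=T, B12=F
#4 (y=17, z=2) -> covered: B1=F, B2=S, B4=F, B5=T, B6=F, B7=T, B8=F, B9=E, B10=T, B12=T, B12=F
#5 (y=11, z=8) -> covered: B1=F, B2=S, B4=T, B6=T, B8=F, B9=S, B10=T, B12=T, B12=F
#6 (y=13, z=8) -> covered: B1=F, B2=S, B4=T, B6=T, B8=F, B9=S, B10=T, B12=T, B12=F
#7 (y=10, z=7) -> covered: B1=F, B2=S, B4=T, B6=T, B8=F, B9=S, B10=F, B11=T, B12=F
pool-wide coverage (20 outcomes): B1=T, B1=F, B2=S, B2=E, B3=E, B4=T, B4=F, B5=T, B6=T, B6=F, B7=T, B7=F, B8=F, B9=S, B9=E, B10=T, B10=F, B11=T, B12=T, B12=F
no size-1 subset reaches all 20 outcomes (best union: 11/20)
no size-2 subset reaches all 20 outcomes (best union: 16/20)
no size-3 subset reaches all 20 outcomes (best union: 19/20)
at size 4, {1, 3, 4, 7} reaches all 20 outcomes; every lexicographically earlier size-4 subset fails

Answer: 4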